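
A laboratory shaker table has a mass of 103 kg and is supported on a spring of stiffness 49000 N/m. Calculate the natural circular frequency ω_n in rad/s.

ω_n = √(k/m) = √(49000/103) = √475.7 = 21.81 rad/s.

21.8 rad/s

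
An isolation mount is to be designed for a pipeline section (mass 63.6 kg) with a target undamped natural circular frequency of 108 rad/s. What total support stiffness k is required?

742000 N/m

k = m·ω_n² = 63.6 × 108.0² = 63.6 × 11660 = 741800 N/m.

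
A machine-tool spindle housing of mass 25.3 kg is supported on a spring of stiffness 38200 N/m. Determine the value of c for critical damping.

1970 N·s/m

c_c = 2√(k·m) = 2√(38200 × 25.3) = 2 × 983.1 = 1966 N·s/m.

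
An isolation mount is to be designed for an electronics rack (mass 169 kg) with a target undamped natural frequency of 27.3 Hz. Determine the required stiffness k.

ω_n = 2πf_n = 2π × 27.3 = 171.5 rad/s.
k = m·ω_n² = 169 × 171.5² = 169 × 29420 = 4972000 N/m.

4970000 N/m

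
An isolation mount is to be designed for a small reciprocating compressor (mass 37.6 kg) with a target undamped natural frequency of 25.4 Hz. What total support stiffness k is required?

ω_n = 2πf_n = 2π × 25.4 = 159.6 rad/s.
k = m·ω_n² = 37.6 × 159.6² = 37.6 × 25470 = 957700 N/m.

958000 N/m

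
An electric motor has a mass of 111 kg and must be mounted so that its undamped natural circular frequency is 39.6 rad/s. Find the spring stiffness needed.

174000 N/m

k = m·ω_n² = 111 × 39.60² = 111 × 1568 = 174100 N/m.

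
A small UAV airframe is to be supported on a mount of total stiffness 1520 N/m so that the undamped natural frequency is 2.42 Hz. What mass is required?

ω_n = 2πf_n = 2π × 2.42 = 15.21 rad/s.
m = k/ω_n² = 1520/15.21² = 1520/231.2 = 6.574 kg.

6.57 kg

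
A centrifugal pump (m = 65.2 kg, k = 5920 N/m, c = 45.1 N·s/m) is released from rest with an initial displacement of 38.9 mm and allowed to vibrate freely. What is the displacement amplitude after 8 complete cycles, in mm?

6.27 mm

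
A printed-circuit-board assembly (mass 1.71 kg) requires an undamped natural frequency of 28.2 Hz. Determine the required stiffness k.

53700 N/m

ω_n = 2πf_n = 2π × 28.2 = 177.2 rad/s.
k = m·ω_n² = 1.71 × 177.2² = 1.71 × 31390 = 53690 N/m.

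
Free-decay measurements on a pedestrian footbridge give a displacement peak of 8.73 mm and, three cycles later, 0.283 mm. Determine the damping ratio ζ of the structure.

Logarithmic decrement δ = (1/n)·ln(x₀/x_n) = (1/3)·ln(8.73/0.283) = (1/3)·ln(30.85) = 1.143.
ζ = δ/√(4π² + δ²) = 1.143/√(39.48 + 1.31) = 1.143/6.386 = 0.1790.

0.179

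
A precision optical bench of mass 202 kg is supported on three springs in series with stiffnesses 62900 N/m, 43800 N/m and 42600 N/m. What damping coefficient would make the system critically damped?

Series springs: 1/k_eq = 1/62900 + 1/43800 + 1/42600 = 6.220×10^-5, so k_eq = 16080 N/m.
c_c = 2√(k_eq·m) = 2√(16080 × 202) = 2 × 1802 = 3604 N·s/m.

3600 N·s/m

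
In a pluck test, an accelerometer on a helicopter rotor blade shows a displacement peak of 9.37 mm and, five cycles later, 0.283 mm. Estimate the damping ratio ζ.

0.111

Logarithmic decrement δ = (1/n)·ln(x₀/x_n) = (1/5)·ln(9.37/0.283) = (1/5)·ln(33.11) = 0.7000.
ζ = δ/√(4π² + δ²) = 0.7000/√(39.48 + 0.490) = 0.7000/6.322 = 0.1107.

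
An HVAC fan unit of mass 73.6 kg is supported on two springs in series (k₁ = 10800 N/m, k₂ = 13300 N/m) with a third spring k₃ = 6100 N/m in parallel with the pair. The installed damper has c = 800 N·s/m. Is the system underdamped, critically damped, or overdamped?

Series pair: k_s = k₁k₂/(k₁+k₂) = (10800)(13300)/(10800 + 13300) = 5960 N/m. In parallel with k₃: k_eq = 5960 + 6100 = 12060 N/m.
c_c = 2√(k_eq·m) = 1884 N·s/m; ζ = c/c_c = 800/1884 = 0.425.
Since ζ < 1 the system is underdamped.

underdamped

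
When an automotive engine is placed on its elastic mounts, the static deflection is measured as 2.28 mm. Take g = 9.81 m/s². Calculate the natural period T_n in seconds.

ω_n = √(g/δ_st) = √(9.81/0.00228) = √4303 = 65.59 rad/s.
T_n = 2π/ω_n = 6.283/65.59 = 0.09579 s.

0.0958 s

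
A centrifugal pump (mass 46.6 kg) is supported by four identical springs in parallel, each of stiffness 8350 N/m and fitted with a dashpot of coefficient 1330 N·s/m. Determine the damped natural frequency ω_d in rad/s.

22.7 rad/s

Parallel springs add: k_eq = 4 × 8350 = 33400 N/m.
ω_n = √(k_eq/m) = √(33400/46.6) = 26.77 rad/s.
Critical damping c_c = 2√(k_eq·m) = 2√(33400 × 46.6) = 2495 N·s/m, so ζ = c/c_c = 1330/2495 = 0.5330.
ω_d = ω_n√(1 − ζ²) = 26.77 × √(1 − 0.284) = 22.65 rad/s.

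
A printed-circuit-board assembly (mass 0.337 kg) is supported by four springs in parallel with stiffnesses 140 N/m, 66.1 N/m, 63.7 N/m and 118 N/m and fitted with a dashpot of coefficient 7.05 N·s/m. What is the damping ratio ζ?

0.308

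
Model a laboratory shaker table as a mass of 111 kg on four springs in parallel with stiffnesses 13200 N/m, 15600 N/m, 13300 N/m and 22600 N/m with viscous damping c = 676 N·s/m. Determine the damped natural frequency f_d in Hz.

Parallel springs add: k_eq = 13200 + 15600 + 13300 + 22600 = 64700 N/m.
ω_n = √(k_eq/m) = √(64700/111) = 24.14 rad/s.
Critical damping c_c = 2√(k_eq·m) = 2√(64700 × 111) = 5360 N·s/m, so ζ = c/c_c = 676/5360 = 0.1261.
ω_d = ω_n√(1 − ζ²) = 24.14 × √(1 − 0.0159) = 23.95 rad/s.
f_d = ω_d/(2π) = 3.812 Hz.

3.81 Hz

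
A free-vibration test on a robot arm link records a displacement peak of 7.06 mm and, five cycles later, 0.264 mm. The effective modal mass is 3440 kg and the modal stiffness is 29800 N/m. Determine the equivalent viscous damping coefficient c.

2110 N·s/m

Logarithmic decrement δ = (1/n)·ln(x₀/x_n) = (1/5)·ln(7.06/0.264) = (1/5)·ln(26.74) = 0.6573.
ζ = δ/√(4π² + δ²) = 0.6573/√(39.48 + 0.432) = 0.6573/6.317 = 0.1040.
c = ζ · 2√(km) = 0.1040 × 2√(29800 × 3440) = 0.1040 × 20250 = 2107 N·s/m.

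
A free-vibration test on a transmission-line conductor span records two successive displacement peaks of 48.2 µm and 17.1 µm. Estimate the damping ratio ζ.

0.163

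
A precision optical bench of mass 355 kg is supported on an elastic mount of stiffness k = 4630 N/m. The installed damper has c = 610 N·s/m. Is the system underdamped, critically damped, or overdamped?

underdamped

c_c = 2√(k·m) = 2564 N·s/m; ζ = c/c_c = 610/2564 = 0.238.
Since ζ < 1 the system is underdamped.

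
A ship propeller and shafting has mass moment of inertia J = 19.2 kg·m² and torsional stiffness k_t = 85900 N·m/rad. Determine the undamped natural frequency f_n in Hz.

ω_n = √(k_t/J) = √(85900/19.2) = √4474 = 66.89 rad/s.
f_n = ω_n/(2π) = 66.89/6.283 = 10.65 Hz.

10.6 Hz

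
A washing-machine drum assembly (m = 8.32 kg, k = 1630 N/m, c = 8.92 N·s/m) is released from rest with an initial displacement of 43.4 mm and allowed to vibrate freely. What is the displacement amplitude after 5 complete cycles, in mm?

13.0 mm

ζ = c/(2√(km)) = 8.92/(2√(1630 × 8.32)) = 8.92/232.9 = 0.03830.
Logarithmic decrement δ = 2πζ/√(1 − ζ²) = 2π × 0.03830/√(1 − 0.00147) = 0.2408.
After n cycles, x_n/x₀ = e^(−nδ), so x_5 = 43.4 × e^(−5 × 0.2408) = 43.4 × 0.3000 = 13.02 mm.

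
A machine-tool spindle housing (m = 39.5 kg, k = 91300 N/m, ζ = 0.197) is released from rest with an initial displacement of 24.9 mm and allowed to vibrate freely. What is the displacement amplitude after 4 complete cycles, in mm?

0.160 mm

Logarithmic decrement δ = 2πζ/√(1 − ζ²) = 2π × 0.1970/√(1 − 0.0388) = 1.263.
After n cycles, x_n/x₀ = e^(−nδ), so x_4 = 24.9 × e^(−4 × 1.263) = 24.9 × 0.006409 = 0.1596 mm.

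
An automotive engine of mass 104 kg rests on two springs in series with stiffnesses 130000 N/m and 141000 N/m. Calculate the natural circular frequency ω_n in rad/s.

Series springs: 1/k_eq = 1/130000 + 1/141000 = 1.478×10^-5, so k_eq = 67640 N/m.
ω_n = √(k_eq/m) = √(67640/104) = √650.4 = 25.50 rad/s.

25.5 rad/s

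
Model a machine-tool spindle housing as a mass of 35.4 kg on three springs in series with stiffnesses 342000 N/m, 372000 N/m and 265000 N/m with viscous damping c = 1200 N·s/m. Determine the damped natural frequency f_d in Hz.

Series springs: 1/k_eq = 1/342000 + 1/372000 + 1/265000 = 9.386×10^-6, so k_eq = 106500 N/m.
ω_n = √(k_eq/m) = √(106500/35.4) = 54.86 rad/s.
Critical damping c_c = 2√(k_eq·m) = 2√(106500 × 35.4) = 3884 N·s/m, so ζ = c/c_c = 1200/3884 = 0.3089.
ω_d = ω_n√(1 − ζ²) = 54.86 × √(1 − 0.0954) = 52.18 rad/s.
f_d = ω_d/(2π) = 8.304 Hz.

8.30 Hz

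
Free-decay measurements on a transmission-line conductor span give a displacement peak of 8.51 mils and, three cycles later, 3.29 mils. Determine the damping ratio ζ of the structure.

Logarithmic decrement δ = (1/n)·ln(x₀/x_n) = (1/3)·ln(8.51/3.29) = (1/3)·ln(2.587) = 0.3168.
ζ = δ/√(4π² + δ²) = 0.3168/√(39.48 + 0.100) = 0.3168/6.291 = 0.05035.

0.0504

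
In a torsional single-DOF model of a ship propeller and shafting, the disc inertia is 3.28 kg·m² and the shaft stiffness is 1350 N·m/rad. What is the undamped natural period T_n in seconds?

0.310 s

ω_n = √(k_t/J) = √(1350/3.28) = √411.6 = 20.29 rad/s.
T_n = 2π/ω_n = 6.283/20.29 = 0.3097 s.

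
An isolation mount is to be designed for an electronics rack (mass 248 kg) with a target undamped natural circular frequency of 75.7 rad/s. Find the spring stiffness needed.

1420000 N/m

k = m·ω_n² = 248 × 75.70² = 248 × 5730 = 1421000 N/m.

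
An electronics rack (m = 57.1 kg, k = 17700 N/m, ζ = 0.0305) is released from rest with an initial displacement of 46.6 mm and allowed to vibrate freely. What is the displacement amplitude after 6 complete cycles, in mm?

14.7 mm

Logarithmic decrement δ = 2πζ/√(1 − ζ²) = 2π × 0.03050/√(1 − 0.000930) = 0.1917.
After n cycles, x_n/x₀ = e^(−nδ), so x_6 = 46.6 × e^(−6 × 0.1917) = 46.6 × 0.3165 = 14.75 mm.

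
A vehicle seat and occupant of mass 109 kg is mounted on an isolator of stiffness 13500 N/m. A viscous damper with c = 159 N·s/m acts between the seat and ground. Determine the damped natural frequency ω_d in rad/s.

ω_n = √(k/m) = √(13500/109) = 11.13 rad/s.
Critical damping c_c = 2√(k·m) = 2√(13500 × 109) = 2426 N·s/m, so ζ = c/c_c = 159/2426 = 0.06554.
ω_d = ω_n√(1 − ζ²) = 11.13 × √(1 − 0.00430) = 11.11 rad/s.

11.1 rad/s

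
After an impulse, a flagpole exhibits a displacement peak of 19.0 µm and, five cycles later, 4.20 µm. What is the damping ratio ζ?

0.0480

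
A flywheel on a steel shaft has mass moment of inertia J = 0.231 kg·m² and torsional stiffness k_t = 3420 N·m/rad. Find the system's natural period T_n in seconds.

0.0516 s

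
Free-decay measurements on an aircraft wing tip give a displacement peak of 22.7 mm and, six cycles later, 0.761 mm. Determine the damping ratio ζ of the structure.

0.0897

Logarithmic decrement δ = (1/n)·ln(x₀/x_n) = (1/6)·ln(22.7/0.761) = (1/6)·ln(29.83) = 0.5659.
ζ = δ/√(4π² + δ²) = 0.5659/√(39.48 + 0.320) = 0.5659/6.309 = 0.08970.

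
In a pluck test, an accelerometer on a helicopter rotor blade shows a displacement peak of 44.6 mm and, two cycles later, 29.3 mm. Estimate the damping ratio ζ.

Logarithmic decrement δ = (1/n)·ln(x₀/x_n) = (1/2)·ln(44.6/29.3) = (1/2)·ln(1.522) = 0.2101.
ζ = δ/√(4π² + δ²) = 0.2101/√(39.48 + 0.0441) = 0.2101/6.287 = 0.03342.

0.0334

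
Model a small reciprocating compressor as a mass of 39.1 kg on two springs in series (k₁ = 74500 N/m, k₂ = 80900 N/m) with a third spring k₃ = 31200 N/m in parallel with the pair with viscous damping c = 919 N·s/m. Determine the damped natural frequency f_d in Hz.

Series pair: k_s = k₁k₂/(k₁+k₂) = (74500)(80900)/(74500 + 80900) = 38780 N/m. In parallel with k₃: k_eq = 38780 + 31200 = 69980 N/m.
ω_n = √(k_eq/m) = √(69980/39.1) = 42.31 rad/s.
Critical damping c_c = 2√(k_eq·m) = 2√(69980 × 39.1) = 3308 N·s/m, so ζ = c/c_c = 919/3308 = 0.2778.
ω_d = ω_n√(1 − ζ²) = 42.31 × √(1 − 0.0772) = 40.64 rad/s.
f_d = ω_d/(2π) = 6.468 Hz.

6.47 Hz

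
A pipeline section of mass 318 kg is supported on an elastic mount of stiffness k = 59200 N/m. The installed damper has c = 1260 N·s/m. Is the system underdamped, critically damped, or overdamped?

c_c = 2√(k·m) = 8678 N·s/m; ζ = c/c_c = 1260/8678 = 0.145.
Since ζ < 1 the system is underdamped.

underdamped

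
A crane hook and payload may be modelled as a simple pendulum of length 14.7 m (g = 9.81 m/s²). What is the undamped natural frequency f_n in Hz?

0.130 Hz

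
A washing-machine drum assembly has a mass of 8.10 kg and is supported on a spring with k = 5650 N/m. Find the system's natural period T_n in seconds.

0.238 s

ω_n = √(k/m) = √(5650/8.10) = √697.5 = 26.41 rad/s.
T_n = 2π/ω_n = 6.283/26.41 = 0.2379 s.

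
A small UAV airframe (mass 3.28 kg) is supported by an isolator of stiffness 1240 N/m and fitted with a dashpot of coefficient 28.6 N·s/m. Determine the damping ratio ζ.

ω_n = √(k/m) = √(1240/3.28) = 19.44 rad/s.
Critical damping c_c = 2√(k·m) = 2√(1240 × 3.28) = 127.5 N·s/m, so ζ = c/c_c = 28.6/127.5 = 0.2242.

0.224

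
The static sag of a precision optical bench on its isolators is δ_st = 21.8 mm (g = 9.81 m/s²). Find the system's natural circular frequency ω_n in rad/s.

21.2 rad/s

ω_n = √(g/δ_st) = √(9.81/0.0218) = √450.0 = 21.21 rad/s.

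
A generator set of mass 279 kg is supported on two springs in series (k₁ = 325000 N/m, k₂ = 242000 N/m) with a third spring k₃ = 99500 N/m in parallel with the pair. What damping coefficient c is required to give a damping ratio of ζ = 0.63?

Series pair: k_s = k₁k₂/(k₁+k₂) = (325000)(242000)/(325000 + 242000) = 138700 N/m. In parallel with k₃: k_eq = 138700 + 99500 = 238200 N/m.
c_c = 2√(k_eq·m) = 2√(238200 × 279) = 16300 N·s/m.
c = ζ·c_c = 0.63 × 16300 = 10270 N·s/m.

10300 N·s/m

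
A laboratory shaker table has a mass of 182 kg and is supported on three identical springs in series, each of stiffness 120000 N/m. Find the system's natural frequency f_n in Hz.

Series springs: 1/k_eq = 3/120000, so k_eq = 120000/3 = 40000 N/m.
ω_n = √(k_eq/m) = √(40000/182) = √219.8 = 14.82 rad/s.
f_n = ω_n/(2π) = 14.82/6.283 = 2.359 Hz.

2.36 Hz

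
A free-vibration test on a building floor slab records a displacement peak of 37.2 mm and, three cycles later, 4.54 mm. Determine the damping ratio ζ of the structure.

0.111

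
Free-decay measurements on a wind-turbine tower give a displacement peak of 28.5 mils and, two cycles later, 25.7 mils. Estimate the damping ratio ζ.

0.00823

Logarithmic decrement δ = (1/n)·ln(x₀/x_n) = (1/2)·ln(28.5/25.7) = (1/2)·ln(1.109) = 0.05171.
ζ = δ/√(4π² + δ²) = 0.05171/√(39.48 + 0.00267) = 0.05171/6.283 = 0.008229.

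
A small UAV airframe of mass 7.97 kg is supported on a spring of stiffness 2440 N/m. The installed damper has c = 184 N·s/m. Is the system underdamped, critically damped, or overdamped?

underdamped

c_c = 2√(k·m) = 278.9 N·s/m; ζ = c/c_c = 184/278.9 = 0.660.
Since ζ < 1 the system is underdamped.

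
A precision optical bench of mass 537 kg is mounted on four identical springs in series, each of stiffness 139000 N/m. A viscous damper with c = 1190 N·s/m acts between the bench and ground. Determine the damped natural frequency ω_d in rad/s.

7.97 rad/s

Series springs: 1/k_eq = 4/139000, so k_eq = 139000/4 = 34750 N/m.
ω_n = √(k_eq/m) = √(34750/537) = 8.044 rad/s.
Critical damping c_c = 2√(k_eq·m) = 2√(34750 × 537) = 8640 N·s/m, so ζ = c/c_c = 1190/8640 = 0.1377.
ω_d = ω_n√(1 − ζ²) = 8.044 × √(1 − 0.0190) = 7.968 rad/s.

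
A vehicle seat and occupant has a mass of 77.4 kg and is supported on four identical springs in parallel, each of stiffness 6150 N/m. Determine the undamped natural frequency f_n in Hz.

2.84 Hz

Parallel springs add: k_eq = 4 × 6150 = 24600 N/m.
ω_n = √(k_eq/m) = √(24600/77.4) = √317.8 = 17.83 rad/s.
f_n = ω_n/(2π) = 17.83/6.283 = 2.837 Hz.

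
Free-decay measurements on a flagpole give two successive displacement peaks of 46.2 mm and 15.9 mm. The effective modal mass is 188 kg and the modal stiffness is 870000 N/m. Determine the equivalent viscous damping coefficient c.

Logarithmic decrement δ = (1/n)·ln(x₀/x_n) = (1/1)·ln(46.2/15.9) = (1/1)·ln(2.906) = 1.067.
ζ = δ/√(4π² + δ²) = 1.067/√(39.48 + 1.14) = 1.067/6.373 = 0.1674.
c = ζ · 2√(km) = 0.1674 × 2√(870000 × 188) = 0.1674 × 25580 = 4281 N·s/m.

4280 N·s/m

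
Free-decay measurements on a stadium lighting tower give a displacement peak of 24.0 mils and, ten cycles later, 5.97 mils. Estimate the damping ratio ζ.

0.0221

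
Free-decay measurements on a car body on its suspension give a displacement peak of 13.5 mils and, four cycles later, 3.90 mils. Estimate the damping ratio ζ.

0.0493

Logarithmic decrement δ = (1/n)·ln(x₀/x_n) = (1/4)·ln(13.5/3.90) = (1/4)·ln(3.462) = 0.3104.
ζ = δ/√(4π² + δ²) = 0.3104/√(39.48 + 0.0964) = 0.3104/6.291 = 0.04935.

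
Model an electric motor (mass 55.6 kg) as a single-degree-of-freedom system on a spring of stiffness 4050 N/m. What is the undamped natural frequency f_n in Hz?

1.36 Hz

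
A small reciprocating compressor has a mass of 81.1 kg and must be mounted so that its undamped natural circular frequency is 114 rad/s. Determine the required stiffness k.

k = m·ω_n² = 81.1 × 114.0² = 81.1 × 13000 = 1054000 N/m.

1050000 N/m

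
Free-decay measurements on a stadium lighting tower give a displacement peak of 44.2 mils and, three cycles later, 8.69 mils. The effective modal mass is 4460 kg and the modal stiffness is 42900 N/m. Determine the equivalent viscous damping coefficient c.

Logarithmic decrement δ = (1/n)·ln(x₀/x_n) = (1/3)·ln(44.2/8.69) = (1/3)·ln(5.086) = 0.5422.
ζ = δ/√(4π² + δ²) = 0.5422/√(39.48 + 0.294) = 0.5422/6.307 = 0.08597.
c = ζ · 2√(km) = 0.08597 × 2√(42900 × 4460) = 0.08597 × 27660 = 2378 N·s/m.

2380 N·s/m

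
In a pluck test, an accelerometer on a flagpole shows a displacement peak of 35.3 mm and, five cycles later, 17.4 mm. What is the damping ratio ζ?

Logarithmic decrement δ = (1/n)·ln(x₀/x_n) = (1/5)·ln(35.3/17.4) = (1/5)·ln(2.029) = 0.1415.
ζ = δ/√(4π² + δ²) = 0.1415/√(39.48 + 0.0200) = 0.1415/6.285 = 0.02251.

0.0225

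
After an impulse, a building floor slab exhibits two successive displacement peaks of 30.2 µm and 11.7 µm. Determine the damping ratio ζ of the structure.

0.149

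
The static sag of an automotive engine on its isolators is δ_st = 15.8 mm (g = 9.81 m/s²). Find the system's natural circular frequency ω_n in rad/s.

ω_n = √(g/δ_st) = √(9.81/0.0158) = √620.9 = 24.92 rad/s.

24.9 rad/s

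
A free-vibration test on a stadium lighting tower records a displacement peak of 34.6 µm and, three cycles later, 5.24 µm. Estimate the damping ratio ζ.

Logarithmic decrement δ = (1/n)·ln(x₀/x_n) = (1/3)·ln(34.6/5.24) = (1/3)·ln(6.603) = 0.6292.
ζ = δ/√(4π² + δ²) = 0.6292/√(39.48 + 0.396) = 0.6292/6.315 = 0.09964.

0.0996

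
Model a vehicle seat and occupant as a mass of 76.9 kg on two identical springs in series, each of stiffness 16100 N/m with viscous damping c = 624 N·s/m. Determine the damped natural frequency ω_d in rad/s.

9.39 rad/s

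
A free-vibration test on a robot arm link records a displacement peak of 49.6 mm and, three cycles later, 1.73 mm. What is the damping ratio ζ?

0.175

Logarithmic decrement δ = (1/n)·ln(x₀/x_n) = (1/3)·ln(49.6/1.73) = (1/3)·ln(28.67) = 1.119.
ζ = δ/√(4π² + δ²) = 1.119/√(39.48 + 1.25) = 1.119/6.382 = 0.1753.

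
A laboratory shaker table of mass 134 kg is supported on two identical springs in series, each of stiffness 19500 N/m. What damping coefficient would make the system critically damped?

2290 N·s/m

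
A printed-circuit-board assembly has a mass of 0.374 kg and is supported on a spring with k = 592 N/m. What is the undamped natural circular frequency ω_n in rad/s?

39.8 rad/s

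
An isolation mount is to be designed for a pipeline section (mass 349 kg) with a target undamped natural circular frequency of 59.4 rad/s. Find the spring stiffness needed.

1230000 N/m

k = m·ω_n² = 349 × 59.40² = 349 × 3528 = 1231000 N/m.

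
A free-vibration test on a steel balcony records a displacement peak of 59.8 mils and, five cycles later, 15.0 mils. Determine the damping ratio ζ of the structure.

Logarithmic decrement δ = (1/n)·ln(x₀/x_n) = (1/5)·ln(59.8/15.0) = (1/5)·ln(3.987) = 0.2766.
ζ = δ/√(4π² + δ²) = 0.2766/√(39.48 + 0.0765) = 0.2766/6.289 = 0.04398.

0.0440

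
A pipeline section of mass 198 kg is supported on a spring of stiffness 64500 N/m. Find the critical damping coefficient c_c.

7150 N·s/m

c_c = 2√(k·m) = 2√(64500 × 198) = 2 × 3574 = 7147 N·s/m.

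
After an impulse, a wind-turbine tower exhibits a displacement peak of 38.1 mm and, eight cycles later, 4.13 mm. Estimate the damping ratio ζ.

0.0442

Logarithmic decrement δ = (1/n)·ln(x₀/x_n) = (1/8)·ln(38.1/4.13) = (1/8)·ln(9.225) = 0.2777.
ζ = δ/√(4π² + δ²) = 0.2777/√(39.48 + 0.0771) = 0.2777/6.289 = 0.04416.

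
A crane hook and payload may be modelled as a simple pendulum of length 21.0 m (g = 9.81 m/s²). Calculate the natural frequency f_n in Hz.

0.109 Hz

For a simple pendulum ω_n = √(g/L) = √(9.81/21.0) = √0.4671 = 0.6835 rad/s.
f_n = ω_n/(2π) = 0.6835/6.283 = 0.1088 Hz.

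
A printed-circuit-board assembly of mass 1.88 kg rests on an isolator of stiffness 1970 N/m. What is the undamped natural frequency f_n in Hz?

ω_n = √(k/m) = √(1970/1.88) = √1048 = 32.37 rad/s.
f_n = ω_n/(2π) = 32.37/6.283 = 5.152 Hz.

5.15 Hz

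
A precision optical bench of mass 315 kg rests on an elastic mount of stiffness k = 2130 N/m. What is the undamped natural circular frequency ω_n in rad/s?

ω_n = √(k/m) = √(2130/315) = √6.762 = 2.600 rad/s.

2.60 rad/s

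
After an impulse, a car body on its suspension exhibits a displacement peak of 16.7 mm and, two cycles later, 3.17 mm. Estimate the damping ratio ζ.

Logarithmic decrement δ = (1/n)·ln(x₀/x_n) = (1/2)·ln(16.7/3.17) = (1/2)·ln(5.268) = 0.8308.
ζ = δ/√(4π² + δ²) = 0.8308/√(39.48 + 0.690) = 0.8308/6.338 = 0.1311.

0.131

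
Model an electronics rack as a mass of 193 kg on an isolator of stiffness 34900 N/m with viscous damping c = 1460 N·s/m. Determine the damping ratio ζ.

0.281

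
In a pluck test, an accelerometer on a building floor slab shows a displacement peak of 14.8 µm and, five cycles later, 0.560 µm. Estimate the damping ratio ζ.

0.104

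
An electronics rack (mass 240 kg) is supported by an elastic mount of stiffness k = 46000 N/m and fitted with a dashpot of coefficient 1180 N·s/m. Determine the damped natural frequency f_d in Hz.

2.17 Hz

ω_n = √(k/m) = √(46000/240) = 13.84 rad/s.
Critical damping c_c = 2√(k·m) = 2√(46000 × 240) = 6645 N·s/m, so ζ = c/c_c = 1180/6645 = 0.1776.
ω_d = ω_n√(1 − ζ²) = 13.84 × √(1 − 0.0315) = 13.62 rad/s.
f_d = ω_d/(2π) = 2.168 Hz.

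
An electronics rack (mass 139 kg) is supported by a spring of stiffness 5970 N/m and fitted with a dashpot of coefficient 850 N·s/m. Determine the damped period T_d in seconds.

1.08 s

ω_n = √(k/m) = √(5970/139) = 6.554 rad/s.
Critical damping c_c = 2√(k·m) = 2√(5970 × 139) = 1822 N·s/m, so ζ = c/c_c = 850/1822 = 0.4665.
ω_d = ω_n√(1 − ζ²) = 6.554 × √(1 − 0.218) = 5.797 rad/s.
T_d = 2π/ω_d = 1.084 s.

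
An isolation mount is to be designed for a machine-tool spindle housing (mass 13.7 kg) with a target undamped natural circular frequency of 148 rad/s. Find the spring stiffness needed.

k = m·ω_n² = 13.7 × 148.0² = 13.7 × 21900 = 300100 N/m.

300000 N/m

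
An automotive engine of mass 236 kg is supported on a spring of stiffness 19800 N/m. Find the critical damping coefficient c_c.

c_c = 2√(k·m) = 2√(19800 × 236) = 2 × 2162 = 4323 N·s/m.

4320 N·s/m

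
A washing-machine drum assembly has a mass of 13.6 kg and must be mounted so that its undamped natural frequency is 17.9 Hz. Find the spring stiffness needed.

ω_n = 2πf_n = 2π × 17.9 = 112.5 rad/s.
k = m·ω_n² = 13.6 × 112.5² = 13.6 × 12650 = 172000 N/m.

172000 N/m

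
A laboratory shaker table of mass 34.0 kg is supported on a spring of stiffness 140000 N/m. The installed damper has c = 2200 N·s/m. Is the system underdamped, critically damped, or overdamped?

underdamped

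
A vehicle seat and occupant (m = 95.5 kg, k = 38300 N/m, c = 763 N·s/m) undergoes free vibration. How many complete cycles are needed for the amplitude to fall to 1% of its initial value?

ζ = c/(2√(km)) = 763/(2√(38300 × 95.5)) = 763/3825 = 0.1995.
Logarithmic decrement δ = 2πζ/√(1 − ζ²) = 2π × 0.1995/√(1 − 0.0398) = 1.279.
x_n/x₀ = e^(−nδ) ≤ 0.01; take ln: n ≥ ln(1/0.01)/δ = 4.605/1.279 = 3.600.
So 4 complete cycles are required.

4 cycles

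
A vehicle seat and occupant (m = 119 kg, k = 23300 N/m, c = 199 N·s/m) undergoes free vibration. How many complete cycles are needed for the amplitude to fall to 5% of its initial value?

8 cycles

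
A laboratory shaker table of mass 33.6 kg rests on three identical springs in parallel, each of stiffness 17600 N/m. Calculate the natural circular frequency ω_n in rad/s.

Parallel springs add: k_eq = 3 × 17600 = 52800 N/m.
ω_n = √(k_eq/m) = √(52800/33.6) = √1571 = 39.64 rad/s.

39.6 rad/s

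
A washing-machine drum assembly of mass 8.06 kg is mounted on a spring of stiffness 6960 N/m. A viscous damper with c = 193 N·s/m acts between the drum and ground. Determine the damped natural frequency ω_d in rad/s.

26.8 rad/s

ω_n = √(k/m) = √(6960/8.06) = 29.39 rad/s.
Critical damping c_c = 2√(k·m) = 2√(6960 × 8.06) = 473.7 N·s/m, so ζ = c/c_c = 193/473.7 = 0.4074.
ω_d = ω_n√(1 − ζ²) = 29.39 × √(1 − 0.166) = 26.84 rad/s.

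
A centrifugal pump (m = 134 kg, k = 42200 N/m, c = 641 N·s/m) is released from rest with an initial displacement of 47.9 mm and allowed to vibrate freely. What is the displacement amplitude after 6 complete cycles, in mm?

ζ = c/(2√(km)) = 641/(2√(42200 × 134)) = 641/4756 = 0.1348.
Logarithmic decrement δ = 2πζ/√(1 − ζ²) = 2π × 0.1348/√(1 − 0.0182) = 0.8546.
After n cycles, x_n/x₀ = e^(−nδ), so x_6 = 47.9 × e^(−6 × 0.8546) = 47.9 × 0.005930 = 0.2840 mm.

0.284 mm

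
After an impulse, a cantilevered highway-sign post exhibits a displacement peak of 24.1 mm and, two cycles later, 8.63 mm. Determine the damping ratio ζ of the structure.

Logarithmic decrement δ = (1/n)·ln(x₀/x_n) = (1/2)·ln(24.1/8.63) = (1/2)·ln(2.793) = 0.5135.
ζ = δ/√(4π² + δ²) = 0.5135/√(39.48 + 0.264) = 0.5135/6.304 = 0.08145.

0.0815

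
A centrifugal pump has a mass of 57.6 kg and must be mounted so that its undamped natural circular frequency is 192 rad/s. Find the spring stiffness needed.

2120000 N/m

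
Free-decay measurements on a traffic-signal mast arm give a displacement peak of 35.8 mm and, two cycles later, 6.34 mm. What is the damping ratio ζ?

Logarithmic decrement δ = (1/n)·ln(x₀/x_n) = (1/2)·ln(35.8/6.34) = (1/2)·ln(5.647) = 0.8655.
ζ = δ/√(4π² + δ²) = 0.8655/√(39.48 + 0.749) = 0.8655/6.343 = 0.1365.

0.136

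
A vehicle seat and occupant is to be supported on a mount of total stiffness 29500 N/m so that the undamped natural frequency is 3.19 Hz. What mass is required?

73.4 kg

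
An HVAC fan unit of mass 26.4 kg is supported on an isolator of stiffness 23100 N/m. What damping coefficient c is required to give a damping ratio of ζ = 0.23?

359 N·s/m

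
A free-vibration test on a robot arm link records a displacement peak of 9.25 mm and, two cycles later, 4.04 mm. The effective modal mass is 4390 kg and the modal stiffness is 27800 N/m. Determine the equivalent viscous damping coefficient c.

1450 N·s/m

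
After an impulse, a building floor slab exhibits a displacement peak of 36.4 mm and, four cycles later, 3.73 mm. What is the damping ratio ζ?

Logarithmic decrement δ = (1/n)·ln(x₀/x_n) = (1/4)·ln(36.4/3.73) = (1/4)·ln(9.759) = 0.5695.
ζ = δ/√(4π² + δ²) = 0.5695/√(39.48 + 0.324) = 0.5695/6.309 = 0.09028.

0.0903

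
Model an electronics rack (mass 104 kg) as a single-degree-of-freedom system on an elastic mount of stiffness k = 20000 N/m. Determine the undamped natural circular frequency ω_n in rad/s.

13.9 rad/s

ω_n = √(k/m) = √(20000/104) = √192.3 = 13.87 rad/s.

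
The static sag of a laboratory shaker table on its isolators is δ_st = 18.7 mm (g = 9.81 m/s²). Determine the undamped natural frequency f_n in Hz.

3.65 Hz

ω_n = √(g/δ_st) = √(9.81/0.0187) = √524.6 = 22.90 rad/s.
f_n = ω_n/(2π) = 22.90/6.283 = 3.645 Hz.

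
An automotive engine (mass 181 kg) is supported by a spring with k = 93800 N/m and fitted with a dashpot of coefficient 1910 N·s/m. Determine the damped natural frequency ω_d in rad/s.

22.1 rad/s

ω_n = √(k/m) = √(93800/181) = 22.76 rad/s.
Critical damping c_c = 2√(k·m) = 2√(93800 × 181) = 8241 N·s/m, so ζ = c/c_c = 1910/8241 = 0.2318.
ω_d = ω_n√(1 − ζ²) = 22.76 × √(1 − 0.0537) = 22.14 rad/s.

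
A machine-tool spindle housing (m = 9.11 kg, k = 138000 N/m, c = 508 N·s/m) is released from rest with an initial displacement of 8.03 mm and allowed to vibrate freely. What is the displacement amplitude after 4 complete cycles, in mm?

0.0232 mm

ζ = c/(2√(km)) = 508/(2√(138000 × 9.11)) = 508/2242 = 0.2265.
Logarithmic decrement δ = 2πζ/√(1 − ζ²) = 2π × 0.2265/√(1 − 0.0513) = 1.461.
After n cycles, x_n/x₀ = e^(−nδ), so x_4 = 8.03 × e^(−4 × 1.461) = 8.03 × 0.002893 = 0.02323 mm.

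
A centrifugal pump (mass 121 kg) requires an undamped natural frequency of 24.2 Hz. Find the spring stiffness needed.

2800000 N/m

ω_n = 2πf_n = 2π × 24.2 = 152.1 rad/s.
k = m·ω_n² = 121 × 152.1² = 121 × 23120 = 2798000 N/m.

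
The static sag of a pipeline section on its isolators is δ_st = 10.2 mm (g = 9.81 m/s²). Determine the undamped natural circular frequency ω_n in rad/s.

ω_n = √(g/δ_st) = √(9.81/0.0102) = √961.8 = 31.01 rad/s.

31.0 rad/s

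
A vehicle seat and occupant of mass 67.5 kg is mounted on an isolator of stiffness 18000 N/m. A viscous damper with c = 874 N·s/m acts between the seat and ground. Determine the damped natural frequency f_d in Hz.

2.39 Hz

ω_n = √(k/m) = √(18000/67.5) = 16.33 rad/s.
Critical damping c_c = 2√(k·m) = 2√(18000 × 67.5) = 2205 N·s/m, so ζ = c/c_c = 874/2205 = 0.3965.
ω_d = ω_n√(1 − ζ²) = 16.33 × √(1 − 0.157) = 14.99 rad/s.
f_d = ω_d/(2π) = 2.386 Hz.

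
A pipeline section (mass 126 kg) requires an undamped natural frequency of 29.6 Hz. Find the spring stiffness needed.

ω_n = 2πf_n = 2π × 29.6 = 186.0 rad/s.
k = m·ω_n² = 126 × 186.0² = 126 × 34590 = 4358000 N/m.

4360000 N/m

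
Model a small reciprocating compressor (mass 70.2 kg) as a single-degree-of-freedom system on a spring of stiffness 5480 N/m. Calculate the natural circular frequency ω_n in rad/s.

8.84 rad/s

ω_n = √(k/m) = √(5480/70.2) = √78.06 = 8.835 rad/s.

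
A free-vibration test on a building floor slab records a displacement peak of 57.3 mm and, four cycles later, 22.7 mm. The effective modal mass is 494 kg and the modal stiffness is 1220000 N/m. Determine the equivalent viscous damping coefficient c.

Logarithmic decrement δ = (1/n)·ln(x₀/x_n) = (1/4)·ln(57.3/22.7) = (1/4)·ln(2.524) = 0.2315.
ζ = δ/√(4π² + δ²) = 0.2315/√(39.48 + 0.0536) = 0.2315/6.287 = 0.03682.
c = ζ · 2√(km) = 0.03682 × 2√(1220000 × 494) = 0.03682 × 49100 = 1808 N·s/m.

1810 N·s/m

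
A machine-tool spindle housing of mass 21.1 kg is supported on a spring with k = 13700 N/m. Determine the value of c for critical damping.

1080 N·s/m

c_c = 2√(k·m) = 2√(13700 × 21.1) = 2 × 537.7 = 1075 N·s/m.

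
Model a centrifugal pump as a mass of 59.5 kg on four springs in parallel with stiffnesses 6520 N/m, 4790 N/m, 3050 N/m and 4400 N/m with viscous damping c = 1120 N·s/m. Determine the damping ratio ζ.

0.530

Parallel springs add: k_eq = 6520 + 4790 + 3050 + 4400 = 18760 N/m.
ω_n = √(k_eq/m) = √(18760/59.5) = 17.76 rad/s.
Critical damping c_c = 2√(k_eq·m) = 2√(18760 × 59.5) = 2113 N·s/m, so ζ = c/c_c = 1120/2113 = 0.5300.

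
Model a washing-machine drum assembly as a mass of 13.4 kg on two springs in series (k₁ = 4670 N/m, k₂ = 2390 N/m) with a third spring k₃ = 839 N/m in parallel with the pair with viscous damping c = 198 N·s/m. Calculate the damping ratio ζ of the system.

0.550

Series pair: k_s = k₁k₂/(k₁+k₂) = (4670)(2390)/(4670 + 2390) = 1581 N/m. In parallel with k₃: k_eq = 1581 + 839 = 2420 N/m.
ω_n = √(k_eq/m) = √(2420/13.4) = 13.44 rad/s.
Critical damping c_c = 2√(k_eq·m) = 2√(2420 × 13.4) = 360.1 N·s/m, so ζ = c/c_c = 198/360.1 = 0.5498.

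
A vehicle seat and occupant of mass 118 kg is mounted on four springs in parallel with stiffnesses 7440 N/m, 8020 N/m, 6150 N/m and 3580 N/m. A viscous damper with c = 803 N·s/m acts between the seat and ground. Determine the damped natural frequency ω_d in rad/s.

14.2 rad/s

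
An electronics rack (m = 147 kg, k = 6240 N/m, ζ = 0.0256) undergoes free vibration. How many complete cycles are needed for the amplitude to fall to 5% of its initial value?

Logarithmic decrement δ = 2πζ/√(1 − ζ²) = 2π × 0.02560/√(1 − 0.000655) = 0.1609.
x_n/x₀ = e^(−nδ) ≤ 0.05; take ln: n ≥ ln(1/0.05)/δ = 2.996/0.1609 = 18.62.
So 19 complete cycles are required.

19 cycles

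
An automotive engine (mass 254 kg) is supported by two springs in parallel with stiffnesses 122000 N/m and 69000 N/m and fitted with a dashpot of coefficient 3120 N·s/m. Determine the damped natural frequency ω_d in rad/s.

Parallel springs add: k_eq = 122000 + 69000 = 191000 N/m.
ω_n = √(k_eq/m) = √(191000/254) = 27.42 rad/s.
Critical damping c_c = 2√(k_eq·m) = 2√(191000 × 254) = 13930 N·s/m, so ζ = c/c_c = 3120/13930 = 0.2240.
ω_d = ω_n√(1 − ζ²) = 27.42 × √(1 − 0.0502) = 26.73 rad/s.

26.7 rad/s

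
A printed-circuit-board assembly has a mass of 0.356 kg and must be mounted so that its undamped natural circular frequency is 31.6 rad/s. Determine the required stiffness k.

355 N/m

k = m·ω_n² = 0.356 × 31.60² = 0.356 × 998.6 = 355.5 N/m.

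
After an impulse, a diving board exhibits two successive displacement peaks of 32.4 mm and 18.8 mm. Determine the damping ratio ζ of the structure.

0.0863

Logarithmic decrement δ = (1/n)·ln(x₀/x_n) = (1/1)·ln(32.4/18.8) = (1/1)·ln(1.723) = 0.5443.
ζ = δ/√(4π² + δ²) = 0.5443/√(39.48 + 0.296) = 0.5443/6.307 = 0.08631.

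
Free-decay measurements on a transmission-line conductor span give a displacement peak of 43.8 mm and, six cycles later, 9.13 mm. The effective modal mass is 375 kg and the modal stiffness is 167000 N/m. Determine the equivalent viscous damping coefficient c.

Logarithmic decrement δ = (1/n)·ln(x₀/x_n) = (1/6)·ln(43.8/9.13) = (1/6)·ln(4.797) = 0.2613.
ζ = δ/√(4π² + δ²) = 0.2613/√(39.48 + 0.0683) = 0.2613/6.289 = 0.04156.
c = ζ · 2√(km) = 0.04156 × 2√(167000 × 375) = 0.04156 × 15830 = 657.8 N·s/m.

658 N·s/m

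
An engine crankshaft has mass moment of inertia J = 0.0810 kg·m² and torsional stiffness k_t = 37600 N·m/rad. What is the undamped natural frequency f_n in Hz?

108 Hz

ω_n = √(k_t/J) = √(37600/0.0810) = √464200 = 681.3 rad/s.
f_n = ω_n/(2π) = 681.3/6.283 = 108.4 Hz.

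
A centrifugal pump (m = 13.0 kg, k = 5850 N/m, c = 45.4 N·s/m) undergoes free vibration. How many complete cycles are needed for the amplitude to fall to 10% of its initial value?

ζ = c/(2√(km)) = 45.4/(2√(5850 × 13.0)) = 45.4/551.5 = 0.08231.
Logarithmic decrement δ = 2πζ/√(1 − ζ²) = 2π × 0.08231/√(1 − 0.00678) = 0.5190.
x_n/x₀ = e^(−nδ) ≤ 0.1; take ln: n ≥ ln(1/0.1)/δ = 2.303/0.5190 = 4.437.
So 5 complete cycles are required.

5 cycles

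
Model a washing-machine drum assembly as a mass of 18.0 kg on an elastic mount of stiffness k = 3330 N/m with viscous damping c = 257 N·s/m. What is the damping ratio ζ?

0.525

ω_n = √(k/m) = √(3330/18.0) = 13.60 rad/s.
Critical damping c_c = 2√(k·m) = 2√(3330 × 18.0) = 489.7 N·s/m, so ζ = c/c_c = 257/489.7 = 0.5249.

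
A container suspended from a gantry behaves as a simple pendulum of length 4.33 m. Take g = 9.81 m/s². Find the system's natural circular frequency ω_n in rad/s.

1.51 rad/s

For a simple pendulum ω_n = √(g/L) = √(9.81/4.33) = √2.266 = 1.505 rad/s.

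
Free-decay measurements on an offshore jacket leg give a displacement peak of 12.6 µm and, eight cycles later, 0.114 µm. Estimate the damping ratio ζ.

0.0932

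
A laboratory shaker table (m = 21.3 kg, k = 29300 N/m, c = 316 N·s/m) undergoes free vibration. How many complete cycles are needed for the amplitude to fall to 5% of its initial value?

ζ = c/(2√(km)) = 316/(2√(29300 × 21.3)) = 316/1580 = 0.2000.
Logarithmic decrement δ = 2πζ/√(1 − ζ²) = 2π × 0.2000/√(1 − 0.0400) = 1.283.
x_n/x₀ = e^(−nδ) ≤ 0.05; take ln: n ≥ ln(1/0.05)/δ = 2.996/1.283 = 2.336.
So 3 complete cycles are required.

3 cycles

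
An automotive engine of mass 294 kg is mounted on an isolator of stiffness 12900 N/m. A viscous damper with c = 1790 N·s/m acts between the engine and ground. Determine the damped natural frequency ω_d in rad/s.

ω_n = √(k/m) = √(12900/294) = 6.624 rad/s.
Critical damping c_c = 2√(k·m) = 2√(12900 × 294) = 3895 N·s/m, so ζ = c/c_c = 1790/3895 = 0.4596.
ω_d = ω_n√(1 − ζ²) = 6.624 × √(1 − 0.211) = 5.883 rad/s.

5.88 rad/s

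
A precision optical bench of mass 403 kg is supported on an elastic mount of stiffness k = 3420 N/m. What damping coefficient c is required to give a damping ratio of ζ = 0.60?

1410 N·s/m

c_c = 2√(k·m) = 2√(3420 × 403) = 2348 N·s/m.
c = ζ·c_c = 0.60 × 2348 = 1409 N·s/m.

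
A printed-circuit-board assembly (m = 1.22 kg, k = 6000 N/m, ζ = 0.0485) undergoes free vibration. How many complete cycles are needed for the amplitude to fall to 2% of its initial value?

13 cycles

Logarithmic decrement δ = 2πζ/√(1 − ζ²) = 2π × 0.04850/√(1 − 0.00235) = 0.3051.
x_n/x₀ = e^(−nδ) ≤ 0.02; take ln: n ≥ ln(1/0.02)/δ = 3.912/0.3051 = 12.82.
So 13 complete cycles are required.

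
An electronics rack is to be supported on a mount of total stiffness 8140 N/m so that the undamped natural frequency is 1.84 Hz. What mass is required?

60.9 kg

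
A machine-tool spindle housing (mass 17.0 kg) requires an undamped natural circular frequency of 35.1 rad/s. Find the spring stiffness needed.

k = m·ω_n² = 17.0 × 35.10² = 17.0 × 1232 = 20940 N/m.

20900 N/m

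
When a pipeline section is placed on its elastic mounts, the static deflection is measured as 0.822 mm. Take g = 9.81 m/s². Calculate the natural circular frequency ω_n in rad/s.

109 rad/s

ω_n = √(g/δ_st) = √(9.81/0.000822) = √11930 = 109.2 rad/s.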